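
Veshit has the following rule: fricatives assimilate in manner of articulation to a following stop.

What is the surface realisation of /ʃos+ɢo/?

/s/ is a voiceless alveolar fricative. The following trigger /ɢ/ is a stop, so /s/ must become a stop as well.
A voiceless alveolar stop is [t], so the surface segment is [t].

[ʃotɢo]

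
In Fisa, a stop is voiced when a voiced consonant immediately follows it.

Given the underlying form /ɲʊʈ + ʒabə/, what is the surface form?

[ɲʊɖʒabə]

/ʈ/ is a voiceless retroflex stop. The following trigger /ʒ/ is voiced, so /ʈ/ must become voiced as well.
A voiced retroflex stop is [ɖ], so the surface segment is [ɖ].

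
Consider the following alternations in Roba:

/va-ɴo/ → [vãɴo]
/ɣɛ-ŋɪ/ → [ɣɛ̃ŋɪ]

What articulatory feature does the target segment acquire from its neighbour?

nasality

The vowel /a/ surfaces as nasalised [ã] next to the following nasal /ɴ/ — it has acquired the [+nasal] feature of its neighbour.
Likewise in the remaining data: /ɛ/ → [ɛ̃] before /ŋ/ — each time a vowel is nasalised next to a following nasal.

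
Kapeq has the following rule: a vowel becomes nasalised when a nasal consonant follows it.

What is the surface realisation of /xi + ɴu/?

/i/ sits next to the nasal /ɴ/ and is therefore nasalised to [ĩ].

[xĩɴu]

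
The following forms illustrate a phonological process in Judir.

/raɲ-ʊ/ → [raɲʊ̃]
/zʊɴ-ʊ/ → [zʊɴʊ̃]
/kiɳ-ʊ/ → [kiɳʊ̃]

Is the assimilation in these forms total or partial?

partial assimilation

The vowel /ʊ/ surfaces as nasalised [ʊ̃] next to the preceding nasal /ɲ/ — it has acquired the [+nasal] feature of its neighbour.
The other forms show the same pattern: /ʊ/ → [ʊ̃] after /ɴ/; /ʊ/ → [ʊ̃] after /ɳ/ — each time a vowel is nasalised next to a preceding nasal.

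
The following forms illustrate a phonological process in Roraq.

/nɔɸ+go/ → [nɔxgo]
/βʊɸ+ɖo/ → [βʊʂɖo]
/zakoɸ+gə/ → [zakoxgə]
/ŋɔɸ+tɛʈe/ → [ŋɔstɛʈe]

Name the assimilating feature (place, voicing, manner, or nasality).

Comparing underlying and surface forms, /ɸ/ → [x] is the alternation; the neighbouring /g/ is constant.
The change bilabial → velar matches the place of the following /g/, identifying this as place assimilation.
Checking the remaining alternations: /ɸ/ → [ʂ] before /ɖ/ (bilabial → retroflex, matching retroflex); /ɸ/ → [s] before /t/ (bilabial → alveolar, matching alveolar) — only place changes, and always toward the following segment.

place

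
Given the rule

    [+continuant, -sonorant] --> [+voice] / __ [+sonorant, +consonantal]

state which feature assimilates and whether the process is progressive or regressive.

regressive voicing assimilation

The target ([+continuant, -sonorant], fricatives) acquires [+voice] next to a sonorant consonant ([+sonorant, +consonantal]) — it takes on the voicing of its neighbour, so the feature that spreads is voicing.
The conditioning segment sits to the right of the focus bar, meaning the trigger follows the segment that changes — regressive assimilation.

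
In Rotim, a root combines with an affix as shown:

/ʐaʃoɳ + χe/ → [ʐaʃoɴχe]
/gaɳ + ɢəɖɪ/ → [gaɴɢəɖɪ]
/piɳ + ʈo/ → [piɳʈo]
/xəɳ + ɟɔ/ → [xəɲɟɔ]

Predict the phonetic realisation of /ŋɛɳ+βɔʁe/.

[ŋɛmβɔʁe]

The data show regressive place assimilation: /ɳ/ → [ɴ] before /χ/; /ɳ/ → [ɴ] before /ɢ/; /ɳ/ → [ɲ] before /ɟ/. In each pair only place changes, matching the following consonant, while manner and voice stay constant.
No alternation appears in [piɳʈo]: there the adjacent consonants already agree in place (/ɳ/ and /ʈ/ are both retroflex), so this form is consistent with the same rule.
The rule targets /ɳ/ (voiced retroflex nasal), which sits before the trigger /β/ (bilabial).
A voiced bilabial nasal is [m], so the surface segment is [m].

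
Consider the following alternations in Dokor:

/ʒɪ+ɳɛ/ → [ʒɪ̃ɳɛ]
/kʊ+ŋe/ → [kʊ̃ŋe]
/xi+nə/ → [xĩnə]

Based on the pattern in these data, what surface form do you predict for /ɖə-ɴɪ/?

[ɖə̃ɴɪ]

The data show regressive nasality assimilation (vowel nasalisation): /ɪ/ → [ɪ̃] before /ɳ/; /ʊ/ → [ʊ̃] before /ŋ/; /i/ → [ĩ] before /n/ — a vowel is nasalised by an immediately following nasal consonant.
The vowel /ə/ is adjacent to the following nasal /ɴ/, so it acquires [+nasal] and surfaces as [ə̃].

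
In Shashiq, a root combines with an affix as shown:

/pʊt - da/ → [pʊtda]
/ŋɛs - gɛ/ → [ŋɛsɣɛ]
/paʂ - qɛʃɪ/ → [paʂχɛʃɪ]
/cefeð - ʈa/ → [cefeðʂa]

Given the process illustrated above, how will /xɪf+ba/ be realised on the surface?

The data show progressive manner assimilation: /g/ → [ɣ] after /s/; /q/ → [χ] after /ʂ/; /ʈ/ → [ʂ] after /ð/. In each pair only manner changes, matching the preceding consonant, while place and voice stay constant.
Nothing changes in [pʊtda]: there the adjacent consonants already agree in manner (/d/ and /t/ are both stops), so this form is consistent with the same rule.
The rule targets /b/ (voiced bilabial stop), which sits after the trigger /f/ (fricative).
The voiced bilabial fricative is [β], so /b/ → [β].

[xɪfβa]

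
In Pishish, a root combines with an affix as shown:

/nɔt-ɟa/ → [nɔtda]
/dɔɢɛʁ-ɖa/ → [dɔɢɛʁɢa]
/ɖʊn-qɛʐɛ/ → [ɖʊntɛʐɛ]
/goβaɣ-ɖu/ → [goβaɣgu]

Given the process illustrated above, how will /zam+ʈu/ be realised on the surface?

[zampu]

The data show progressive place assimilation: /ɟ/ → [d] after /t/; /ɖ/ → [ɢ] after /ʁ/; /q/ → [t] after /n/; /ɖ/ → [g] after /ɣ/. In each pair only place changes, matching the preceding consonant, while manner and voice stay constant.
/ʈ/ is a voiceless retroflex stop. The preceding trigger /m/ is bilabial, so /ʈ/ must become bilabial as well.
The voiceless bilabial stop is [p], so /ʈ/ → [p].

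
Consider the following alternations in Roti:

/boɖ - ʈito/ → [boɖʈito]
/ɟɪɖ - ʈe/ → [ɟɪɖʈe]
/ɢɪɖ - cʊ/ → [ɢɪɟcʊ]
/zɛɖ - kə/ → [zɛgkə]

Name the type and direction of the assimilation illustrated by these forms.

Comparing underlying and surface forms, /ɖ/ → [ɟ] is the alternation; the neighbouring /c/ is constant.
/ɖ/ is retroflex while /c/ is palatal; the output [ɟ] is palatal, matching the trigger — so the feature that spreads is place.
Manner and voice are unchanged, so the assimilation is partial, not total.
Checking the remaining alternation: /ɖ/ → [g] before /k/ (retroflex → velar, matching velar) — only place changes, and always toward the following segment.
No alternation appears in [boɖʈito], [ɟɪɖʈe]: there the adjacent consonants already agree in place (/ɖ/ and /ʈ/ are both retroflex; /ɖ/ and /ʈ/ are both retroflex), so these forms are consistent with the same rule.
Since the segment that changes precedes the conditioning segment, the assimilation is regressive.

regressive place assimilation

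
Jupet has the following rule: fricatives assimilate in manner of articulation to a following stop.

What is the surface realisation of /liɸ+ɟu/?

[lipɟu]

The rule targets /ɸ/ (voiceless bilabial fricative), which sits before the trigger /ɟ/ (stop).
A voiceless bilabial stop is [p], so the surface segment is [p].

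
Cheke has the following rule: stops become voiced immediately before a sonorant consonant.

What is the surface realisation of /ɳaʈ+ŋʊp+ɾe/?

[ɳaɖŋʊbɾe]

/ʈ/ is a voiceless retroflex stop. The following trigger /ŋ/ is voiced, so /ʈ/ must become voiced as well.
Changing only its voicing to voiced gives [ɖ] — the voiced retroflex stop.
The same rule applies at the second boundary: /p/ → [b] next to /ɾ/.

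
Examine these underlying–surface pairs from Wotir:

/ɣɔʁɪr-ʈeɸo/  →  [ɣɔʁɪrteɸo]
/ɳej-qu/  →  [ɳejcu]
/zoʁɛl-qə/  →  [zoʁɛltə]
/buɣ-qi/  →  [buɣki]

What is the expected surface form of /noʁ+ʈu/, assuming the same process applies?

[noʁqu]

The data show progressive place assimilation: /ʈ/ → [t] after /r/; /q/ → [c] after /j/; /q/ → [t] after /l/; /q/ → [k] after /ɣ/. In each pair only place changes, matching the preceding consonant, while manner and voice stay constant.
/ʈ/ is a voiceless retroflex stop. The preceding trigger /ʁ/ is uvular, so /ʈ/ must become uvular as well.
The voiceless uvular stop is [q], so /ʈ/ → [q].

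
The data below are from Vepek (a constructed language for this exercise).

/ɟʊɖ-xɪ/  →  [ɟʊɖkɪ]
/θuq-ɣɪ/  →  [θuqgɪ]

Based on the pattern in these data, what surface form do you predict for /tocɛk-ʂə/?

[tocɛkʈə]

The data show progressive manner assimilation: /x/ → [k] after /ɖ/; /ɣ/ → [g] after /q/. In each pair only manner changes, matching the preceding consonant, while place and voice stay constant.
The rule targets /ʂ/ (voiceless retroflex fricative), which sits after the trigger /k/ (stop).
Changing only its manner to stop gives [ʈ] — the voiceless retroflex stop.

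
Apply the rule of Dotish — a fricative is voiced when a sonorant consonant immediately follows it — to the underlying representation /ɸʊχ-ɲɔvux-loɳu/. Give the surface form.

The rule targets /χ/ (voiceless uvular fricative), which sits before the trigger /ɲ/ (voiced).
Changing only its voicing to voiced gives [ʁ] — the voiced uvular fricative.
At the second juncture, /x/ likewise becomes [ɣ] adjacent to /l/.

[ɸʊʁɲɔvuɣloɳu]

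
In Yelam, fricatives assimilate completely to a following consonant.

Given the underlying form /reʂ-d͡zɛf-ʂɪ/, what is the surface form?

[red͡zd͡zɛʂʂɪ]

/ʂ/ is the segment targeted by the rule; it sits immediately before /d͡z/, so it assimilates completely and surfaces as [d͡z].
The same rule applies at the second boundary: /f/ → [ʂ] next to /ʂ/.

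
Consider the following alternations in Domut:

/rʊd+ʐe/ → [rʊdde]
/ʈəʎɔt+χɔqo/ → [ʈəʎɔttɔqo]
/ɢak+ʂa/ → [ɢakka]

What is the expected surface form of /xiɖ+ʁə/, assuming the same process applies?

[xiɖɖə]

The data show progressive total assimilation (/ʐ/ → [d] after /d/; /χ/ → [t] after /t/; /ʂ/ → [k] after /k/): in every case the target segment becomes identical to its preceding neighbour, copying more than a single feature.
/ʁ/ is the segment targeted by the rule; it sits immediately after /ɖ/, so it assimilates completely and surfaces as [ɖ].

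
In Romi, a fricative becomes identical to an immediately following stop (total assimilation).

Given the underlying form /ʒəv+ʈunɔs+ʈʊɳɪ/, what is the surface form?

/v/ is the segment targeted by the rule; it sits immediately before /ʈ/, so it assimilates completely and surfaces as [ʈ].
The same rule applies at the second boundary: /s/ → [ʈ] next to /ʈ/.

[ʒəʈʈunɔʈʈʊɳɪ]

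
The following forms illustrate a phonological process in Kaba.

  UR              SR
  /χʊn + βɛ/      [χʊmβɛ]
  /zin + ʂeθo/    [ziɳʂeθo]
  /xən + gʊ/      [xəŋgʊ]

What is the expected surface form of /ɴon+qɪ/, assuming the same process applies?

The data show regressive place assimilation: /n/ → [m] before /β/; /n/ → [ɳ] before /ʂ/; /n/ → [ŋ] before /g/. In each pair only place changes, matching the following consonant, while manner and voice stay constant.
The rule targets /n/ (voiced alveolar nasal), which sits before the trigger /q/ (uvular).
Changing only its place to uvular gives [ɴ] — the voiced uvular nasal.

[ɴoɴqɪ]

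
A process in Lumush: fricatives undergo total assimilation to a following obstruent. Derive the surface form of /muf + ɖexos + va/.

/f/ is the segment targeted by the rule; it sits immediately before /ɖ/, so it assimilates completely and surfaces as [ɖ].
At the second juncture, /s/ likewise becomes [v] adjacent to /v/.

[muɖɖexovva]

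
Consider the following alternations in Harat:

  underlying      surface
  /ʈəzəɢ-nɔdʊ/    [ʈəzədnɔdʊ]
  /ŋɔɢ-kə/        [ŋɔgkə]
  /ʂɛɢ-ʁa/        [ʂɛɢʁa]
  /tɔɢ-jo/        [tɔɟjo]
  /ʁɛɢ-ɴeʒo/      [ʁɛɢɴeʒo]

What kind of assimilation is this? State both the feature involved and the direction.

regressive place assimilation

Comparing underlying and surface forms, /ɢ/ → [d] is the alternation; the neighbouring /n/ is constant.
/ɢ/ is uvular while /n/ is alveolar; the output [d] is alveolar, matching the trigger — so the feature that spreads is place.
Manner and voice are unchanged, so the assimilation is partial, not total.
The same holds elsewhere in the data: /ɢ/ → [g] before /k/ (uvular → velar, matching velar); /ɢ/ → [ɟ] before /j/ (uvular → palatal, matching palatal) — only place changes, and always toward the following segment.
No alternation appears in [ʂɛɢʁa], [ʁɛɢɴeʒo]: there the adjacent consonants already agree in place (/ɢ/ and /ʁ/ are both uvular; /ɢ/ and /ɴ/ are both uvular), so these forms are consistent with the same rule.
The trigger is the following segment, so the direction is regressive (anticipatory).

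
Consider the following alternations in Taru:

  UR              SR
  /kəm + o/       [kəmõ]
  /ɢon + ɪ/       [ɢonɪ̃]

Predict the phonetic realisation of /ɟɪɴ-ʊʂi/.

The data show progressive nasality assimilation (vowel nasalisation): /o/ → [õ] after /m/; /ɪ/ → [ɪ̃] after /n/ — a vowel is nasalised by an immediately preceding nasal consonant.
/ʊ/ sits next to the nasal /ɴ/ and is therefore nasalised to [ʊ̃].

[ɟɪɴʊ̃ʂi]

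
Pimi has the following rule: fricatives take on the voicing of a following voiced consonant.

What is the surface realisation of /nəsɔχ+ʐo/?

The rule targets /χ/ (voiceless uvular fricative), which sits before the trigger /ʐ/ (voiced).
The voiced uvular fricative is [ʁ], so /χ/ → [ʁ].

[nəsɔʁʐo]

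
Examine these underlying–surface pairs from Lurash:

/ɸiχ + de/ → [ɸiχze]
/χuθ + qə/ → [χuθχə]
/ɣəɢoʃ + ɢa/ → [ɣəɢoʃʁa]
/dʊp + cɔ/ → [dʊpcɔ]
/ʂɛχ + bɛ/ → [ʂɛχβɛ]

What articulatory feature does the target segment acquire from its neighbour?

Comparing underlying and surface forms, /d/ → [z] is the alternation; the neighbouring /χ/ is constant.
/d/ is a stop while /χ/ is a fricative; the output [z] is a fricative, matching the trigger — so the feature that spreads is manner.
Checking the remaining alternations: /q/ → [χ] after /θ/ (stop → fricative, matching a fricative); /ɢ/ → [ʁ] after /ʃ/ (stop → fricative, matching a fricative); /b/ → [β] after /χ/ (stop → fricative, matching a fricative) — only manner changes, and always toward the preceding segment.
Nothing changes in [dʊpcɔ]: there the adjacent consonants already agree in manner (/c/ and /p/ are both stops), so this form is consistent with the same rule.

manner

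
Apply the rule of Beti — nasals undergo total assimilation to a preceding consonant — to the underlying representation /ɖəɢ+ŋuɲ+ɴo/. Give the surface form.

/ŋ/ is the segment targeted by the rule; it sits immediately after /ɢ/, so it assimilates completely and surfaces as [ɢ].
The same rule applies at the second boundary: /ɴ/ → [ɲ] next to /ɲ/.

[ɖəɢɢuɲɲo]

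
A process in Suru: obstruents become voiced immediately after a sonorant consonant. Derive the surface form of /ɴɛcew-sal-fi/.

The rule targets /s/ (voiceless alveolar fricative), which sits after the trigger /w/ (voiced).
Changing only its voicing to voiced gives [z] — the voiced alveolar fricative.
The same rule applies at the second boundary: /f/ → [v] next to /l/.

[ɴɛcewzalvi]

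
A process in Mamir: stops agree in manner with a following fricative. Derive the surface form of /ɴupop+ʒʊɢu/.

[ɴupoɸʒʊɢu]

/p/ is a voiceless bilabial stop. The following trigger /ʒ/ is a fricative, so /p/ must become a fricative as well.
A voiceless bilabial fricative is [ɸ], so the surface segment is [ɸ].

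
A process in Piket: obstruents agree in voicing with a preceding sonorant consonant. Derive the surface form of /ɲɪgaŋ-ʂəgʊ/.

[ɲɪgaŋʐəgʊ]

/ʂ/ is a voiceless retroflex fricative. The preceding trigger /ŋ/ is voiced, so /ʂ/ must become voiced as well.
The voiced retroflex fricative is [ʐ], so /ʂ/ → [ʐ].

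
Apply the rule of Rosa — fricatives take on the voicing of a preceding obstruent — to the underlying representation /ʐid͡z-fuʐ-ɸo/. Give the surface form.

The rule targets /f/ (voiceless labiodental fricative), which sits after the trigger /d͡z/ (voiced).
Changing only its voicing to voiced gives [v] — the voiced labiodental fricative.
The same rule applies at the second boundary: /ɸ/ → [β] next to /ʐ/.

[ʐid͡zvuʐβo]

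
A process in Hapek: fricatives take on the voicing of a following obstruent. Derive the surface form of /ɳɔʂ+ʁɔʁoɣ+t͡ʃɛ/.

/ʂ/ is a voiceless retroflex fricative. The following trigger /ʁ/ is voiced, so /ʂ/ must become voiced as well.
Changing only its voicing to voiced gives [ʐ] — the voiced retroflex fricative.
The same rule applies at the second boundary: /ɣ/ → [x] next to /t͡ʃ/.

[ɳɔʐʁɔʁoxt͡ʃɛ]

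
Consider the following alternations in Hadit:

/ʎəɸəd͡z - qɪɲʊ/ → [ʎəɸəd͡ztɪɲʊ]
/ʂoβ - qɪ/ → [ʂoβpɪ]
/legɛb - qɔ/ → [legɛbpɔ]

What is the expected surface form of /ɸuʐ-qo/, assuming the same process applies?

[ɸuʐʈo]

The data show progressive place assimilation: /q/ → [t] after /d͡z/; /q/ → [p] after /β/; /q/ → [p] after /b/. In each pair only place changes, matching the preceding consonant, while manner and voice stay constant.
The rule targets /q/ (voiceless uvular stop), which sits after the trigger /ʐ/ (retroflex).
A voiceless retroflex stop is [ʈ], so the surface segment is [ʈ].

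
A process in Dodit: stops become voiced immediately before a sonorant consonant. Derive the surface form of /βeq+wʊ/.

The rule targets /q/ (voiceless uvular stop), which sits before the trigger /w/ (voiced).
A voiced uvular stop is [ɢ], so the surface segment is [ɢ].

[βeɢwʊ]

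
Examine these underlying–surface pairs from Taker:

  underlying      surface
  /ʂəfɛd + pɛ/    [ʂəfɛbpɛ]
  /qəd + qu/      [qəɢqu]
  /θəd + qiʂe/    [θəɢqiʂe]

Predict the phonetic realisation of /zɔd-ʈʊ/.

[zɔɖʈʊ]

The data show regressive place assimilation: /d/ → [b] before /p/; /d/ → [ɢ] before /q/. In each pair only place changes, matching the following consonant, while manner and voice stay constant.
/d/ is a voiced alveolar stop. The following trigger /ʈ/ is retroflex, so /d/ must become retroflex as well.
Changing only its place to retroflex gives [ɖ] — the voiced retroflex stop.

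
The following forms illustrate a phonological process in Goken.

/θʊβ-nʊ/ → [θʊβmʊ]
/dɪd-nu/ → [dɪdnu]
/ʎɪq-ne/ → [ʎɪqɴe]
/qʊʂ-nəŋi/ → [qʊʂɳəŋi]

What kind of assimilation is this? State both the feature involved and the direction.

progressive place assimilation

Comparing underlying and surface forms, /n/ → [m] is the alternation; the neighbouring /β/ is constant.
The change alveolar → bilabial matches the place of the preceding /β/, identifying this as place assimilation.
Manner and voice are unchanged, so the assimilation is partial, not total.
The same holds elsewhere in the data: /n/ → [ɴ] after /q/ (alveolar → uvular, matching uvular); /n/ → [ɳ] after /ʂ/ (alveolar → retroflex, matching retroflex) — only place changes, and always toward the preceding segment.
No alternation appears in [dɪdnu]: there the adjacent consonants already agree in place (/n/ and /d/ are both alveolar), so this form is consistent with the same rule.
Since the segment that changes follows the conditioning segment, the assimilation is progressive.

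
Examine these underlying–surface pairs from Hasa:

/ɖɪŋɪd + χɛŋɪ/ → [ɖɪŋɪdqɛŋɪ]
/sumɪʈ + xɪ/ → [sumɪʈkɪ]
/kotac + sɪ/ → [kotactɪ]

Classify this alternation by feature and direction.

Comparing underlying and surface forms, /χ/ → [q] is the alternation; the neighbouring /d/ is constant.
The change fricative → stop matches the manner of the preceding /d/, identifying this as manner assimilation.
Place and voice are unchanged, so the assimilation is partial, not total.
The same holds elsewhere in the data: /x/ → [k] after /ʈ/ (fricative → stop, matching a stop); /s/ → [t] after /c/ (fricative → stop, matching a stop) — only manner changes, and always toward the preceding segment.
Since the segment that changes follows the conditioning segment, the assimilation is progressive.

progressive manner assimilation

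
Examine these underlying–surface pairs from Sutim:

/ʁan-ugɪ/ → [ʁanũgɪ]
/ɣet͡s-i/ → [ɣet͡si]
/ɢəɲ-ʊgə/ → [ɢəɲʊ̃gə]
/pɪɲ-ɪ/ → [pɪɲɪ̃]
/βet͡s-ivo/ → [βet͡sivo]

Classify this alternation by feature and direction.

The vowel /u/ surfaces as nasalised [ũ] next to the preceding nasal /n/ — it has acquired the [+nasal] feature of its neighbour.
Likewise in the remaining data: /ʊ/ → [ʊ̃] after /ɲ/; /ɪ/ → [ɪ̃] after /ɲ/ — each time a vowel is nasalised next to a preceding nasal.
No change occurs in [ɣet͡si], [βet͡sivo] because the vowel at the boundary is adjacent to an oral consonant, not a nasal (/i/ next to /t͡s/; /i/ next to /t͡s/).
Because the conditioning nasal is to the left of the vowel that changes, the process is progressive (perseverative).

progressive nasality assimilation (vowel nasalisation)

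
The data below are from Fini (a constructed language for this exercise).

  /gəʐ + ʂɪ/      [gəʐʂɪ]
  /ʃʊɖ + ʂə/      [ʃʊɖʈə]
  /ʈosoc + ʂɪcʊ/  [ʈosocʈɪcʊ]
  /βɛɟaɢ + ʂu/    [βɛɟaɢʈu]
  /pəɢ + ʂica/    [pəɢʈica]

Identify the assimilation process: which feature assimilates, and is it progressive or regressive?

The segment that alternates is /ʂ/, which surfaces as [ʈ] when adjacent to /ɖ/.
The change fricative → stop matches the manner of the preceding /ɖ/, identifying this as manner assimilation.
Place and voice are unchanged, so the assimilation is partial, not total.
The same holds elsewhere in the data: /ʂ/ → [ʈ] after /c/ (fricative → stop, matching a stop); /ʂ/ → [ʈ] after /ɢ/ (fricative → stop, matching a stop) — only manner changes, and always toward the preceding segment.
No alternation appears in [gəʐʂɪ]: there the adjacent consonants already agree in manner (/ʂ/ and /ʐ/ are both fricatives), so this form is consistent with the same rule.
Since the segment that changes follows the conditioning segment, the assimilation is progressive.

progressive manner assimilation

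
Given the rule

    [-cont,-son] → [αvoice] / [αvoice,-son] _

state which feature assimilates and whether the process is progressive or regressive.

The shared variable α links the value of [voice] on the target to the same value on the neighbouring segment, so voicing is the feature that assimilates.
The conditioning segment sits to the left of the focus bar, meaning the trigger precedes the segment that changes — progressive assimilation.

progressive voicing assimilation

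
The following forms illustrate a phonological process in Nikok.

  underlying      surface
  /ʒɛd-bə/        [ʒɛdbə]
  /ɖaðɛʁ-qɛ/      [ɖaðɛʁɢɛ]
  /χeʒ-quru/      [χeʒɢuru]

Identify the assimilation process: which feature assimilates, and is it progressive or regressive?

progressive voicing assimilation

The segment that alternates is /q/, which surfaces as [ɢ] when adjacent to /ʁ/.
/q/ is voiceless while /ʁ/ is voiced; the output [ɢ] is voiced, matching the trigger — so the feature that spreads is voicing.
Place and manner are unchanged, so the assimilation is partial, not total.
Checking the remaining alternation: /q/ → [ɢ] after /ʒ/ (voiceless → voiced, matching voiced) — only voicing changes, and always toward the preceding segment.
Nothing changes in [ʒɛdbə]: there the adjacent consonants already agree in voicing (/b/ and /d/ are both voiced), so this form is consistent with the same rule.
Since the segment that changes follows the conditioning segment, the assimilation is progressive.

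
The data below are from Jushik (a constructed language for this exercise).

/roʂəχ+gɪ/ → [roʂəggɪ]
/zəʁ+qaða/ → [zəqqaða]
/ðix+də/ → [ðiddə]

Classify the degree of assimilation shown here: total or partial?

Underlying /χ/ is realised as [g] next to /g/; /g/ itself does not change.
The output [g] is identical to the trigger /g/ — every feature (place, manner, voicing) has been copied — so this is total assimilation.
The remaining alternations confirm this: /ʁ/ → [q] before /q/; /x/ → [d] before /d/ — in each case the output is a copy of the following consonant.

total assimilation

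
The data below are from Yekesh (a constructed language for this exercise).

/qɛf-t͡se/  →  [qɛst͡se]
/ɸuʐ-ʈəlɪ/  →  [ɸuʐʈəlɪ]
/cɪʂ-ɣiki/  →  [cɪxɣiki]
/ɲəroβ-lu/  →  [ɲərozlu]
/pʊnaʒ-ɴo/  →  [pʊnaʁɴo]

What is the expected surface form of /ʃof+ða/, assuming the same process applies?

The data show regressive place assimilation: /f/ → [s] before /t͡s/; /ʂ/ → [x] before /ɣ/; /β/ → [z] before /l/; /ʒ/ → [ʁ] before /ɴ/. In each pair only place changes, matching the following consonant, while manner and voice stay constant.
Nothing changes in [ɸuʐʈəlɪ]: there the adjacent consonants already agree in place (/ʐ/ and /ʈ/ are both retroflex), so this form is consistent with the same rule.
The rule targets /f/ (voiceless labiodental fricative), which sits before the trigger /ð/ (dental).
A voiceless dental fricative is [θ], so the surface segment is [θ].

[ʃoθða]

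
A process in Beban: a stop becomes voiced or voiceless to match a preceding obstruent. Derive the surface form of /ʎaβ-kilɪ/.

[ʎaβgilɪ]

The rule targets /k/ (voiceless velar stop), which sits after the trigger /β/ (voiced).
The voiced velar stop is [g], so /k/ → [g].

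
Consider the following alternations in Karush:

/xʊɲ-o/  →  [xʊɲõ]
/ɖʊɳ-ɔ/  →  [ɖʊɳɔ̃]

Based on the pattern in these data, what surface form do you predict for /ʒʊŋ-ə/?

The data show progressive nasality assimilation (vowel nasalisation): /o/ → [õ] after /ɲ/; /ɔ/ → [ɔ̃] after /ɳ/ — a vowel is nasalised by an immediately preceding nasal consonant.
/ə/ sits next to the nasal /ŋ/ and is therefore nasalised to [ə̃].

[ʒʊŋə̃]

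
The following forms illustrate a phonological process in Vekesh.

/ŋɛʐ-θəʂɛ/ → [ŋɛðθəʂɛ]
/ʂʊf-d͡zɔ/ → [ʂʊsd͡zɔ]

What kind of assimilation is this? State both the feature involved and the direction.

regressive place assimilation

Underlying /ʐ/ is realised as [ð] next to /θ/; /θ/ itself does not change.
/ʐ/ is retroflex while /θ/ is dental; the output [ð] is dental, matching the trigger — so the feature that spreads is place.
Manner and voice are unchanged, so the assimilation is partial, not total.
The other alternating form patterns the same way: /f/ → [s] before /d͡z/ (labiodental → alveolar, matching alveolar) — only place changes, and always toward the following segment.
The trigger is the following segment, so the direction is regressive (anticipatory).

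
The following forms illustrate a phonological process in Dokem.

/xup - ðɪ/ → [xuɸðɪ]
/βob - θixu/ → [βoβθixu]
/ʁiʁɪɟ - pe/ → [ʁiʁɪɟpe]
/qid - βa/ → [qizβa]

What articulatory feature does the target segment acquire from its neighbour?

The segment that alternates is /p/, which surfaces as [ɸ] when adjacent to /ð/.
The change stop → fricative matches the manner of the following /ð/, identifying this as manner assimilation.
The same holds elsewhere in the data: /b/ → [β] before /θ/ (stop → fricative, matching a fricative); /d/ → [z] before /β/ (stop → fricative, matching a fricative) — only manner changes, and always toward the following segment.
No alternation appears in [ʁiʁɪɟpe]: there the adjacent consonants already agree in manner (/ɟ/ and /p/ are both stops), so this form is consistent with the same rule.

manner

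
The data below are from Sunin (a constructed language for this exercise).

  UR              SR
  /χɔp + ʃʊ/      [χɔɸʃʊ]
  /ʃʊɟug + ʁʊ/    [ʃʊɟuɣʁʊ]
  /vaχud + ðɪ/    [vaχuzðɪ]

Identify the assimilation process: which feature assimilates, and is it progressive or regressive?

regressive manner assimilation

Comparing underlying and surface forms, /p/ → [ɸ] is the alternation; the neighbouring /ʃ/ is constant.
The change stop → fricative matches the manner of the following /ʃ/, identifying this as manner assimilation.
Place and voice are unchanged, so the assimilation is partial, not total.
The same holds elsewhere in the data: /g/ → [ɣ] before /ʁ/ (stop → fricative, matching a fricative); /d/ → [z] before /ð/ (stop → fricative, matching a fricative) — only manner changes, and always toward the following segment.
Since the segment that changes precedes the conditioning segment, the assimilation is regressive.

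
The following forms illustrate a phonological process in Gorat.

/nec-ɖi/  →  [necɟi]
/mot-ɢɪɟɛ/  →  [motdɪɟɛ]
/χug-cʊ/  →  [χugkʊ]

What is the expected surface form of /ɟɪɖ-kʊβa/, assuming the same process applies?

The data show progressive place assimilation: /ɖ/ → [ɟ] after /c/; /ɢ/ → [d] after /t/; /c/ → [k] after /g/. In each pair only place changes, matching the preceding consonant, while manner and voice stay constant.
The rule targets /k/ (voiceless velar stop), which sits after the trigger /ɖ/ (retroflex).
A voiceless retroflex stop is [ʈ], so the surface segment is [ʈ].

[ɟɪɖʈʊβa]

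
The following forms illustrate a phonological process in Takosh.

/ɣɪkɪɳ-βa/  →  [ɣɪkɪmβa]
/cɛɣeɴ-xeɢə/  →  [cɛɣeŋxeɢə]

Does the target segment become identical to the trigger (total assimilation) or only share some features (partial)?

partial assimilation

The segment that alternates is /ɳ/, which surfaces as [m] when adjacent to /β/.
/ɳ/ is retroflex while /β/ is bilabial; the output [m] is bilabial, matching the trigger — so the feature that spreads is place.
Manner and voice are unchanged, so the assimilation is partial, not total.
The same holds elsewhere in the data: /ɴ/ → [ŋ] before /x/ (uvular → velar, matching velar) — only place changes, and always toward the following segment.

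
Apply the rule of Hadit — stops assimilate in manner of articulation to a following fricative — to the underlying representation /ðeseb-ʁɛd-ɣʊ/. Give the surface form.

The rule targets /b/ (voiced bilabial stop), which sits before the trigger /ʁ/ (fricative).
A voiced bilabial fricative is [β], so the surface segment is [β].
The same rule applies at the second boundary: /d/ → [z] next to /ɣ/.

[ðeseβʁɛzɣʊ]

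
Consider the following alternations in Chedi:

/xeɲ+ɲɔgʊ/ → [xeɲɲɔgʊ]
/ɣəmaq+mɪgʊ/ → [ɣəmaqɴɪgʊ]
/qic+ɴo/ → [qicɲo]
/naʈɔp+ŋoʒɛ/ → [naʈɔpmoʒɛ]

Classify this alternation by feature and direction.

progressive place assimilation

Underlying /m/ is realised as [ɴ] next to /q/; /q/ itself does not change.
/m/ is bilabial while /q/ is uvular; the output [ɴ] is uvular, matching the trigger — so the feature that spreads is place.
Manner and voice are unchanged, so the assimilation is partial, not total.
The same holds elsewhere in the data: /ɴ/ → [ɲ] after /c/ (uvular → palatal, matching palatal); /ŋ/ → [m] after /p/ (velar → bilabial, matching bilabial) — only place changes, and always toward the preceding segment.
No alternation appears in [xeɲɲɔgʊ]: there the adjacent consonants already agree in place (/ɲ/ and /ɲ/ are both palatal), so this form is consistent with the same rule.
The trigger is the preceding segment, so the direction is progressive (perseverative).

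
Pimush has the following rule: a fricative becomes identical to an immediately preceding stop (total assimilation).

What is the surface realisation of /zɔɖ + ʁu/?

[zɔɖɖu]

/ʁ/ is the segment targeted by the rule; it sits immediately after /ɖ/, so it assimilates completely and surfaces as [ɖ].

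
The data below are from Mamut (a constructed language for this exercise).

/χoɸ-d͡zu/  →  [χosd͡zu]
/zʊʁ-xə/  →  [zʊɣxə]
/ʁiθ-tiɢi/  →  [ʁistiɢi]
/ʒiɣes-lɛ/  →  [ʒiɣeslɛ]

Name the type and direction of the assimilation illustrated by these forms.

Comparing underlying and surface forms, /ɸ/ → [s] is the alternation; the neighbouring /d͡z/ is constant.
The change bilabial → alveolar matches the place of the following /d͡z/, identifying this as place assimilation.
Manner and voice are unchanged, so the assimilation is partial, not total.
The same holds elsewhere in the data: /ʁ/ → [ɣ] before /x/ (uvular → velar, matching velar); /θ/ → [s] before /t/ (dental → alveolar, matching alveolar) — only place changes, and always toward the following segment.
No alternation appears in [ʒiɣeslɛ]: there the adjacent consonants already agree in place (/s/ and /l/ are both alveolar), so this form is consistent with the same rule.
The trigger is the following segment, so the direction is regressive (anticipatory).

regressive place assimilation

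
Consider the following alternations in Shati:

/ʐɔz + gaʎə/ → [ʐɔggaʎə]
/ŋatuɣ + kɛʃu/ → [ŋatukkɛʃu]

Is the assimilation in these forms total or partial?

total assimilation

The segment that alternates is /z/, which surfaces as [g] when adjacent to /g/.
The output [g] is identical to the trigger /g/ — every feature (place, manner, voicing) has been copied — so this is total assimilation.
The other form behaves the same way: /ɣ/ → [k] before /k/ — in each case the output is a copy of the following consonant.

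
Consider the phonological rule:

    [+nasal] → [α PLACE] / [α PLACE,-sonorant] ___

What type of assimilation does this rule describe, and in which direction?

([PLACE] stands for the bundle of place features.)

progressive place assimilation

The shared variable α links the value of the place features (abbreviated [PLACE]) on the target to the same value on the neighbouring segment, so place is the feature that assimilates.
The conditioning segment sits to the left of the focus bar, meaning the trigger precedes the segment that changes — progressive assimilation.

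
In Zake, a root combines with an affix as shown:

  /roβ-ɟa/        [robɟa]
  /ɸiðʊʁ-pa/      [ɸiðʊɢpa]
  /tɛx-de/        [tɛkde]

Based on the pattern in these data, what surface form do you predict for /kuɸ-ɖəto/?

[kupɖəto]

The data show regressive manner assimilation: /β/ → [b] before /ɟ/; /ʁ/ → [ɢ] before /p/; /x/ → [k] before /d/. In each pair only manner changes, matching the following consonant, while place and voice stay constant.
The rule targets /ɸ/ (voiceless bilabial fricative), which sits before the trigger /ɖ/ (stop).
Changing only its manner to stop gives [p] — the voiceless bilabial stop.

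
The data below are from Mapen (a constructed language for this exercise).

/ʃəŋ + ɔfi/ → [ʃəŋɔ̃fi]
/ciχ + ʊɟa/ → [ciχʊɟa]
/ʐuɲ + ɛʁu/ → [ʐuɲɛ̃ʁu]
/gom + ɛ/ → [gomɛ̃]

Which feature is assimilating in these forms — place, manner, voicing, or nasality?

The vowel /ɔ/ surfaces as nasalised [ɔ̃] next to the preceding nasal /ŋ/ — it has acquired the [+nasal] feature of its neighbour.
The other forms show the same pattern: /ɛ/ → [ɛ̃] after /ɲ/; /ɛ/ → [ɛ̃] after /m/ — each time a vowel is nasalised next to a preceding nasal.
No change occurs in [ciχʊɟa] because the vowel at the boundary is adjacent to an oral consonant, not a nasal (/ʊ/ next to /χ/).

nasality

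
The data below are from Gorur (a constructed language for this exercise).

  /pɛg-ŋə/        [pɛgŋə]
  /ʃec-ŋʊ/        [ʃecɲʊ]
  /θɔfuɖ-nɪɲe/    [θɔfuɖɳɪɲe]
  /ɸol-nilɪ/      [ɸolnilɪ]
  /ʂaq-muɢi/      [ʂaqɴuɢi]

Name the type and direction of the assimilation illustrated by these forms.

The segment that alternates is /ŋ/, which surfaces as [ɲ] when adjacent to /c/.
The change velar → palatal matches the place of the preceding /c/, identifying this as place assimilation.
Manner and voice are unchanged, so the assimilation is partial, not total.
The other alternating forms pattern the same way: /n/ → [ɳ] after /ɖ/ (alveolar → retroflex, matching retroflex); /m/ → [ɴ] after /q/ (bilabial → uvular, matching uvular) — only place changes, and always toward the preceding segment.
No alternation appears in [pɛgŋə], [ɸolnilɪ]: there the adjacent consonants already agree in place (/ŋ/ and /g/ are both velar; /n/ and /l/ are both alveolar), so these forms are consistent with the same rule.
The trigger is the preceding segment, so the direction is progressive (perseverative).

progressive place assimilation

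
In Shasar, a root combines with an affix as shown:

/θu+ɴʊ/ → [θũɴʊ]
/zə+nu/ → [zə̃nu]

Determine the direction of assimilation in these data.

The vowel /u/ surfaces as nasalised [ũ] next to the following nasal /ɴ/ — it has acquired the [+nasal] feature of its neighbour.
The other form shows the same pattern: /ə/ → [ə̃] before /n/ — each time a vowel is nasalised next to a following nasal.
Because the conditioning nasal is to the right of the vowel that changes, the process is regressive (anticipatory).

regressive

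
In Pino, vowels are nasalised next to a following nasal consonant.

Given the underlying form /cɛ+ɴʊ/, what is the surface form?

[cɛ̃ɴʊ]

/ɛ/ sits next to the nasal /ɴ/ and is therefore nasalised to [ɛ̃].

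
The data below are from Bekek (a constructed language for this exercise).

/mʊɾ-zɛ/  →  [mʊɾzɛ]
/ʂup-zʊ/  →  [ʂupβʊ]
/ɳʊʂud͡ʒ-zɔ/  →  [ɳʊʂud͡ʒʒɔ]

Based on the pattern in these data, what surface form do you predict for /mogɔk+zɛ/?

The data show progressive place assimilation: /z/ → [β] after /p/; /z/ → [ʒ] after /d͡ʒ/. In each pair only place changes, matching the preceding consonant, while manner and voice stay constant.
Nothing changes in [mʊɾzɛ]: there the adjacent consonants already agree in place (/z/ and /ɾ/ are both alveolar), so this form is consistent with the same rule.
The rule targets /z/ (voiced alveolar fricative), which sits after the trigger /k/ (velar).
A voiced velar fricative is [ɣ], so the surface segment is [ɣ].

[mogɔkɣɛ]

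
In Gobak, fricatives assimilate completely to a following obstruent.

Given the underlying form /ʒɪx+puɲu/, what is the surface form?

/x/ is the segment targeted by the rule; it sits immediately before /p/, so it assimilates completely and surfaces as [p].

[ʒɪppuɲu]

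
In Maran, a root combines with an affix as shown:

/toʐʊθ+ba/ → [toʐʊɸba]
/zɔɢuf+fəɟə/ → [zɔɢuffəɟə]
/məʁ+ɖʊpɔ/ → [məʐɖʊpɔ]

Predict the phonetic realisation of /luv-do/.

The data show regressive place assimilation: /θ/ → [ɸ] before /b/; /ʁ/ → [ʐ] before /ɖ/. In each pair only place changes, matching the following consonant, while manner and voice stay constant.
No alternation appears in [zɔɢuffəɟə]: there the adjacent consonants already agree in place (/f/ and /f/ are both labiodental), so this form is consistent with the same rule.
/v/ is a voiced labiodental fricative. The following trigger /d/ is alveolar, so /v/ must become alveolar as well.
Changing only its place to alveolar gives [z] — the voiced alveolar fricative.

[luzdo]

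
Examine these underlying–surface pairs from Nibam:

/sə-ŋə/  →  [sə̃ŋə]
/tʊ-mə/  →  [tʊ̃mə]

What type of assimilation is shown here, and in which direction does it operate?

The vowel /ə/ surfaces as nasalised [ə̃] next to the following nasal /ŋ/ — it has acquired the [+nasal] feature of its neighbour.
The other form shows the same pattern: /ʊ/ → [ʊ̃] before /m/ — each time a vowel is nasalised next to a following nasal.
Because the conditioning nasal is to the right of the vowel that changes, the process is regressive (anticipatory).

regressive nasality assimilation (vowel nasalisation)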